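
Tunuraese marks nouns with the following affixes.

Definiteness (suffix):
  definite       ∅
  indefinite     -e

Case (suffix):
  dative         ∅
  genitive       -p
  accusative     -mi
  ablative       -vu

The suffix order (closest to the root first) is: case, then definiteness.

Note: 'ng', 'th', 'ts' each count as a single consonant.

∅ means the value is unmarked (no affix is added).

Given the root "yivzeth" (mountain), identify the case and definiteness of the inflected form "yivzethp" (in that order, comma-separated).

genitive, definite

Segment: yivzeth-p.
case: -p → genitive.
definiteness: ∅ → definite.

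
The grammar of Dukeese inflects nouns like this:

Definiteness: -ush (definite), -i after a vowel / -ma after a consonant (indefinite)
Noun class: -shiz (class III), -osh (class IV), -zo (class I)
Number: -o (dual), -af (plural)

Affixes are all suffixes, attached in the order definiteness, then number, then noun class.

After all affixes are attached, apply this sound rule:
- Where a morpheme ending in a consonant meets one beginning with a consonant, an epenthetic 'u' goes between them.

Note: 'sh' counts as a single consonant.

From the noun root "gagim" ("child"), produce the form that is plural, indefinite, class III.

gagimumaafushiz

Attach definiteness indefinite -ma (after consonant 'm') → gagimma.
Attach number plural -af → gagimmaaf.
Attach noun class class III -shiz → gagimmaafshiz.
Apply epenthesis: gagimmaafshiz → gagimumaafushiz.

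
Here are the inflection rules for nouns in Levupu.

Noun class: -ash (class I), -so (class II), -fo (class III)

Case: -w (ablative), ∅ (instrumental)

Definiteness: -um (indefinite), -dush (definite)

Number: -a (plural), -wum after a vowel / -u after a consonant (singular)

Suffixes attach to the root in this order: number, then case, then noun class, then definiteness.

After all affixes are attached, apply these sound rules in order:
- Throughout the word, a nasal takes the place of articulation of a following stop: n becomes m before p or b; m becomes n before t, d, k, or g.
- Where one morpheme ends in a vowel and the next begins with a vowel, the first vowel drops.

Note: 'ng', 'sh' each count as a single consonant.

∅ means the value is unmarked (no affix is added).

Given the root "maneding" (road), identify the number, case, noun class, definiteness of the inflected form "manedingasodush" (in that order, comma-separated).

Segment: maneding-a-so-dush.
number: -a → plural.
case: ∅ → instrumental.
noun class: -so → class II.
definiteness: -dush → definite.

plural, instrumental, class II, definite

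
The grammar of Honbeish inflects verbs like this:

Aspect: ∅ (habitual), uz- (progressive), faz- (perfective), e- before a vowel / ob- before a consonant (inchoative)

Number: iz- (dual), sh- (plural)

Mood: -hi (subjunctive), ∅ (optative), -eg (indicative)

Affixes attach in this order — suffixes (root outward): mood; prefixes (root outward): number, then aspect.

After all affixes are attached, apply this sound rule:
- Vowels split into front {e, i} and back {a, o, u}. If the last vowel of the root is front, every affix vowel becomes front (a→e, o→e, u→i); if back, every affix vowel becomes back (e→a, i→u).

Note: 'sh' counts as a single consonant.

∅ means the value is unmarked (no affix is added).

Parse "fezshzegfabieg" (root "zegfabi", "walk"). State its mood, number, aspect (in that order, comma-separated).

indicative, plural, perfective

Segment: faz-sh-zegfabi-eg.
mood: -eg → indicative.
number: sh- → plural.
aspect: faz- → perfective.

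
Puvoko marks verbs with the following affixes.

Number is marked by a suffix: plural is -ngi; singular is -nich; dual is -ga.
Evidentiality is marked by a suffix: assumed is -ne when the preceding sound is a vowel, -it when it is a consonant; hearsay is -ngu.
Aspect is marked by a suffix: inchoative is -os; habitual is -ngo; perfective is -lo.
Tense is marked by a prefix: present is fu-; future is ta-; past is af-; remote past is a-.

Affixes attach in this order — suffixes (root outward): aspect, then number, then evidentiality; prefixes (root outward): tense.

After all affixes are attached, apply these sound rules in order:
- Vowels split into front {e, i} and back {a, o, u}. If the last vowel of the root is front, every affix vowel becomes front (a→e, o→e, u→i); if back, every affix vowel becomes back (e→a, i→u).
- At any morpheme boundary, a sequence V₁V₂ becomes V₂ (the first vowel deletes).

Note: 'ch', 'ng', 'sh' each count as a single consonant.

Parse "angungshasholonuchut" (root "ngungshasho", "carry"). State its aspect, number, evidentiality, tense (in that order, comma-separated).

perfective, singular, assumed, remote past

Segment: a-ngungshasho-lo-nich-it.
aspect: -lo → perfective.
number: -nich → singular.
evidentiality: -ne/it → assumed.
tense: a- → remote past.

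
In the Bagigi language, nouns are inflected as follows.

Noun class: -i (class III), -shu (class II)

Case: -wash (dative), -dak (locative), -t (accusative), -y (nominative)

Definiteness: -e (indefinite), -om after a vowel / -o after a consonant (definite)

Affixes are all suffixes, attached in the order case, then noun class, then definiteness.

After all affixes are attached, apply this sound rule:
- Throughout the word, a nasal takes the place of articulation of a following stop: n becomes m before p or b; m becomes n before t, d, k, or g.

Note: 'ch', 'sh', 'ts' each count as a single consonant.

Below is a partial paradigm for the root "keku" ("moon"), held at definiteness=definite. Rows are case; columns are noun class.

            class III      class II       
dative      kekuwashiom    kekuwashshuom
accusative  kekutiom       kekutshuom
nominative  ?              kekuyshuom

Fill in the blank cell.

Attach case nominative -y → kekuy.
Attach noun class class III -i → kekuyi.
Attach definiteness definite -om (after vowel 'i') → kekuyiom.
Nasal assimilation: no change.

kekuyiom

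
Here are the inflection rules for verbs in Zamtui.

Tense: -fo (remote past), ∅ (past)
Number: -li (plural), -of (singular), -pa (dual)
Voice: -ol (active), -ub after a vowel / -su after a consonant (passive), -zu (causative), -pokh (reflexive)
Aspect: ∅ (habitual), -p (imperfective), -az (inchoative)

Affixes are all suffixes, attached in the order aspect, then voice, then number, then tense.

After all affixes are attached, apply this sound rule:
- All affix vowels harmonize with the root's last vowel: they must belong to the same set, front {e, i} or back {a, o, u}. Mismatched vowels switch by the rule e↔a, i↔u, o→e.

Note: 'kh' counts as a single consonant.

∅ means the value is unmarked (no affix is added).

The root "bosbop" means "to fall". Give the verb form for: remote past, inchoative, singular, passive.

bosbopazsuoffo

Attach aspect inchoative -az → bosbopaz.
Attach voice passive -su (after consonant 'z') → bosbopazsu.
Attach number singular -of → bosbopazsuof.
Attach tense remote past -fo → bosbopazsuoffo.
Vowel harmony: no change.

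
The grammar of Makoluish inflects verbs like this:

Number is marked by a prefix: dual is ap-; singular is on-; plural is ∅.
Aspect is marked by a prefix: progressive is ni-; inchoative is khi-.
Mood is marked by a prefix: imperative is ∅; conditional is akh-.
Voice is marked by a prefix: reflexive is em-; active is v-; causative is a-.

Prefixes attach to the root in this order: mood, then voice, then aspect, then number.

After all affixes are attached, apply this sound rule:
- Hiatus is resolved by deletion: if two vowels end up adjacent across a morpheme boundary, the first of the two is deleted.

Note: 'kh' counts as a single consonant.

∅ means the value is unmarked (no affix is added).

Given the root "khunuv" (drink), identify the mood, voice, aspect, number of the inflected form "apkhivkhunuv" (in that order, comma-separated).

Segment: ap-khi-v-khunuv.
mood: ∅ → imperative.
voice: v- → active.
aspect: khi- → inchoative.
number: ap- → dual.

imperative, active, inchoative, dual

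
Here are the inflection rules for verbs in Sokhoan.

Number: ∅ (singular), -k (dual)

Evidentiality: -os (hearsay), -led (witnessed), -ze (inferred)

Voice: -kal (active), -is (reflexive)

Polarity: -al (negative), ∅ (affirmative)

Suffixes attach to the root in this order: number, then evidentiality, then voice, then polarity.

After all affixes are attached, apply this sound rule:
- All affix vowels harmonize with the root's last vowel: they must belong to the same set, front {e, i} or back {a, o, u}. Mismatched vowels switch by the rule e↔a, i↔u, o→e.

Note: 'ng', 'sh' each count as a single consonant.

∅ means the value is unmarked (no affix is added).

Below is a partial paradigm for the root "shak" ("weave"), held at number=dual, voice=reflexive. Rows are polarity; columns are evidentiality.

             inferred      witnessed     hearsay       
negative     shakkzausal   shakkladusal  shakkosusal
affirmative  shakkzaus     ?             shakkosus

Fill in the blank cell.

shakkladus

Attach number dual -k → shakk.
Attach evidentiality witnessed -led → shakkled.
Attach voice reflexive -is → shakkledis.
polarity = affirmative: zero marking, form stays shakkledis.
Apply vowel harmony: shakkledis → shakkladus.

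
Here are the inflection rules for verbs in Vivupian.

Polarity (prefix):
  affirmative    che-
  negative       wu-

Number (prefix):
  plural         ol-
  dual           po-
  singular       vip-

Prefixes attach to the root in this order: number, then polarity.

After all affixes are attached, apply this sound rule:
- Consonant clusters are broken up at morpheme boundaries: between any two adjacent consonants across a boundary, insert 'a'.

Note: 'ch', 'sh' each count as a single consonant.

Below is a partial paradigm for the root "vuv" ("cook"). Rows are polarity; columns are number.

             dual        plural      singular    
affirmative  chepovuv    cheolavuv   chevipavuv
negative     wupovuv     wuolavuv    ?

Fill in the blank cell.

wuvipavuv

Attach number singular vip- → vipvuv.
Attach polarity negative wu- → wuvipvuv.
Apply epenthesis: wuvipvuv → wuvipavuv.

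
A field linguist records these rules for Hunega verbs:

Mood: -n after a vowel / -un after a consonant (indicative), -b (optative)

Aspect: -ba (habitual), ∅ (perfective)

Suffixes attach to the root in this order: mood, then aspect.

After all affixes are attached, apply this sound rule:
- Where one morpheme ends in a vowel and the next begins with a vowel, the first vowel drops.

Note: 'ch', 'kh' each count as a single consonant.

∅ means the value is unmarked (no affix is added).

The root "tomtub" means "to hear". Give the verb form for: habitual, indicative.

tomtubunba

Attach mood indicative -un (after consonant 'b') → tomtubun.
Attach aspect habitual -ba → tomtubunba.
Vowel deletion: no change.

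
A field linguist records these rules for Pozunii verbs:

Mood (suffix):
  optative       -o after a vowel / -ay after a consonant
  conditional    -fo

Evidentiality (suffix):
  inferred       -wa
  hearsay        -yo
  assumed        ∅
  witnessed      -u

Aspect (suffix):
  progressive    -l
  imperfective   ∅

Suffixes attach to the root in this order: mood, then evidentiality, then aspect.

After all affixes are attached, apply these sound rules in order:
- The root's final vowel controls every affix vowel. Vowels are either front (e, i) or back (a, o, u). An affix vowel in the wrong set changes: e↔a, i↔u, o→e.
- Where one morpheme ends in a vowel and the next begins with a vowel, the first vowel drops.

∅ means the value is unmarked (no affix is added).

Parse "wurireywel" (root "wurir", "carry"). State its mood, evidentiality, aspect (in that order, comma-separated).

optative, inferred, progressive

Segment: wurir-ay-wa-l.
mood: -o/ay → optative.
evidentiality: -wa → inferred.
aspect: -l → progressive.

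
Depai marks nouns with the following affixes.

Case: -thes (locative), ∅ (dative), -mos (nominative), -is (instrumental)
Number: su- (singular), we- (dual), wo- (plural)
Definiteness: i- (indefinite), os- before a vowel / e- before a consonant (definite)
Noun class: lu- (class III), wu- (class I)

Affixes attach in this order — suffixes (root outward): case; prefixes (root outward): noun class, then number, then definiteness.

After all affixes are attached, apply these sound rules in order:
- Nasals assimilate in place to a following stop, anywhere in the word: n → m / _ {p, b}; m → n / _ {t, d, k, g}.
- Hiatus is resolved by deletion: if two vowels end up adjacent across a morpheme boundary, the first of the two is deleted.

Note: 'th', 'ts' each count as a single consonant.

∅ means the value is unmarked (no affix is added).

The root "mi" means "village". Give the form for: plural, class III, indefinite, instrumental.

iwolumis

Attach noun class class III lu- → lumi.
Attach number plural wo- → wolumi.
Attach definiteness indefinite i- → iwolumi.
Attach case instrumental -is → iwolumiis.
Nasal assimilation: no change.
Apply vowel deletion: iwolumiis → iwolumis.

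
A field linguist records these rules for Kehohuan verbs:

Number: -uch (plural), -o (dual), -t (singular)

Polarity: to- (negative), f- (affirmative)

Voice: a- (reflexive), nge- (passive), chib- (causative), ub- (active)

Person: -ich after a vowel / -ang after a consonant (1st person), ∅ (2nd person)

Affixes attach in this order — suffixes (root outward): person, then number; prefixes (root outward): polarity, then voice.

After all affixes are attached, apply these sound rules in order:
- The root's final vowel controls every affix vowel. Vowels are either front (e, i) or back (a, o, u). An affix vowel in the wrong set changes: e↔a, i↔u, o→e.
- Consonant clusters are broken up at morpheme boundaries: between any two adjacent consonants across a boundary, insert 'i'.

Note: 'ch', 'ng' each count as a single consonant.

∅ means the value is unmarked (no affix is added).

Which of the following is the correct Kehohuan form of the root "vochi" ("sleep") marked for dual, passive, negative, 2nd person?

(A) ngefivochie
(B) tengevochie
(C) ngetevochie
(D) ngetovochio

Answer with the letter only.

C

Attach polarity negative to- → tovochi.
Attach voice passive nge- → ngetovochi.
person = 2nd person: zero marking, form stays ngetovochi.
Attach number dual -o → ngetovochio.
Apply vowel harmony: ngetovochio → ngetevochie.
Epenthesis: no change.
So the correct form is ngetevochie, option (C).
(A) ngefivochie is wrong: it uses affirmative instead of negative for polarity.
(B) tengevochie is wrong: it has the affixes in the wrong order.
(D) ngetovochio is wrong: it fails to apply the sound rule(s).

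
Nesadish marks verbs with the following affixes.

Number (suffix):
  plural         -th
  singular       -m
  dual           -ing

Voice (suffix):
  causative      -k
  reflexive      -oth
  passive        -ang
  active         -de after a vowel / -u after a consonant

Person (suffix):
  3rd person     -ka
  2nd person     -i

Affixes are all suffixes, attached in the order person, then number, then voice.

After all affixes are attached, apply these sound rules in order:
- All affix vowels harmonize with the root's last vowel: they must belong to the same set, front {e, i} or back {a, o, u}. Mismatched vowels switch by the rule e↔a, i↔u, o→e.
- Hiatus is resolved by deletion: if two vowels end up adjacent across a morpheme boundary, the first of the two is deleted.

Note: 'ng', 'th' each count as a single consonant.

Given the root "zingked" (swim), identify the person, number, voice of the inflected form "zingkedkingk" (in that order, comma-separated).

Segment: zingked-ka-ing-k.
person: -ka → 3rd person.
number: -ing → dual.
voice: -k → causative.

3rd person, dual, causative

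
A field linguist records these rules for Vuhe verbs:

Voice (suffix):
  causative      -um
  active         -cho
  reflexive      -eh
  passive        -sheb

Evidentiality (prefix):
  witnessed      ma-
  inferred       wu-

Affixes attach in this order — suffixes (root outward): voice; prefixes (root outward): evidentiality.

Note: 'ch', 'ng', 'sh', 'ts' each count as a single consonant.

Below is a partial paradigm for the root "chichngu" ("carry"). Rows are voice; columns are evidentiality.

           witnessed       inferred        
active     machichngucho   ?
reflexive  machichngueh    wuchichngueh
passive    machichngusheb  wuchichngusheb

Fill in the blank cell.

Attach evidentiality inferred wu- → wuchichngu.
Attach voice active -cho → wuchichngucho.

wuchichngucho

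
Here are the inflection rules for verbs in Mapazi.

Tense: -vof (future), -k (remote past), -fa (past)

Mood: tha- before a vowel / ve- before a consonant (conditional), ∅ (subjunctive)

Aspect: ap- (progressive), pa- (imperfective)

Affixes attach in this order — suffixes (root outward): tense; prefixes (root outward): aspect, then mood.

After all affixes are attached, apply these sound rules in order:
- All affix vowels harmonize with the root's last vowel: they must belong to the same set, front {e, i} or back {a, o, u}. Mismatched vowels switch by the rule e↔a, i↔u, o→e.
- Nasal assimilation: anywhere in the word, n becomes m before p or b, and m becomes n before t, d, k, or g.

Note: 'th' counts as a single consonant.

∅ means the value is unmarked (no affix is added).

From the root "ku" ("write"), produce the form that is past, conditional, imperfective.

vapakufa

Attach aspect imperfective pa- → paku.
Attach mood conditional ve- (before consonant 'p') → vepaku.
Attach tense past -fa → vepakufa.
Apply vowel harmony: vepakufa → vapakufa.
Nasal assimilation: no change.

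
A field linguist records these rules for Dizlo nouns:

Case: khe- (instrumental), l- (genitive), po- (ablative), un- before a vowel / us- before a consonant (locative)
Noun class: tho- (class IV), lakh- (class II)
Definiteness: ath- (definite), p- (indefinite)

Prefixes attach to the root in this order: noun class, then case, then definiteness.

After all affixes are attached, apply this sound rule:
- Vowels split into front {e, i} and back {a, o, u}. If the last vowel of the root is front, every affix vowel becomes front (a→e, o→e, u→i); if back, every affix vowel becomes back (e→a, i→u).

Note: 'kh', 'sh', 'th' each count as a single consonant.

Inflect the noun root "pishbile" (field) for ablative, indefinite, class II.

ppelekhpishbile

Attach noun class class II lakh- → lakhpishbile.
Attach case ablative po- → polakhpishbile.
Attach definiteness indefinite p- → ppolakhpishbile.
Apply vowel harmony: ppolakhpishbile → ppelekhpishbile.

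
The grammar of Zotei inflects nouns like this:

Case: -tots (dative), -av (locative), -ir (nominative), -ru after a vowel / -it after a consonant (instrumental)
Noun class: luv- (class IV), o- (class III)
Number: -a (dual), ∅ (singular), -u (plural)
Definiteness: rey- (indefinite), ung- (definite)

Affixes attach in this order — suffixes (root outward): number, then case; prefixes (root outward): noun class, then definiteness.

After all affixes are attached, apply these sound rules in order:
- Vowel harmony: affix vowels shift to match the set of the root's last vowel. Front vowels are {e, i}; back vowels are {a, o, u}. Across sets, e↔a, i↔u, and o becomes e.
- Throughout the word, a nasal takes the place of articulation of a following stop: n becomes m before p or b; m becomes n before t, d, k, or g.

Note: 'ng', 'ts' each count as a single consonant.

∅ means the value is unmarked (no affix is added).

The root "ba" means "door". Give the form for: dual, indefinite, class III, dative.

Attach number dual -a → baa.
Attach noun class class III o- → obaa.
Attach definiteness indefinite rey- → reyobaa.
Attach case dative -tots → reyobaatots.
Apply vowel harmony: reyobaatots → rayobaatots.
Nasal assimilation: no change.

rayobaatots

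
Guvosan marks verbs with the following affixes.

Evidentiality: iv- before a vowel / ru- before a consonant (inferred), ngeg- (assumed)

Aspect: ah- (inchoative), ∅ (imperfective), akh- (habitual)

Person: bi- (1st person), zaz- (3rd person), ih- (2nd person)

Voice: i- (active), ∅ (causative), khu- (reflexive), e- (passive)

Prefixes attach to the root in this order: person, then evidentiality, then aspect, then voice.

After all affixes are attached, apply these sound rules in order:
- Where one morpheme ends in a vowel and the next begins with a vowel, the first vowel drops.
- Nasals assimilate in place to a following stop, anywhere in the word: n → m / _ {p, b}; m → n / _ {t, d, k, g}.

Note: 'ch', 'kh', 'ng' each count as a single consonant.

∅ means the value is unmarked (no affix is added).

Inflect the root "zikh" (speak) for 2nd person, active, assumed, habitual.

akhngegihzikh

Attach person 2nd person ih- → ihzikh.
Attach evidentiality assumed ngeg- → ngegihzikh.
Attach aspect habitual akh- → akhngegihzikh.
Attach voice active i- → iakhngegihzikh.
Apply vowel deletion: iakhngegihzikh → akhngegihzikh.
Nasal assimilation: no change.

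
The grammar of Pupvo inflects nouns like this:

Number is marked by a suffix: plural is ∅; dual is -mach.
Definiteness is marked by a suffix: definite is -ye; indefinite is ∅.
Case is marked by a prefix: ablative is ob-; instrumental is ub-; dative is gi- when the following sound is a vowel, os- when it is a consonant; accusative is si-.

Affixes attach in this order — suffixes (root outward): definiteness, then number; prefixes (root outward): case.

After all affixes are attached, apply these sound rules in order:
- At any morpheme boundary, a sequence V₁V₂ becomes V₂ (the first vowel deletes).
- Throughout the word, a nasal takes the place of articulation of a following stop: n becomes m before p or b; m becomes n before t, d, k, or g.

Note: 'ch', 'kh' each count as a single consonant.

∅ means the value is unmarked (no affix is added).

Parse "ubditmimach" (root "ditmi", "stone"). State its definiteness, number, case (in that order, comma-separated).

indefinite, dual, instrumental

Segment: ub-ditmi-mach.
definiteness: ∅ → indefinite.
number: -mach → dual.
case: ub- → instrumental.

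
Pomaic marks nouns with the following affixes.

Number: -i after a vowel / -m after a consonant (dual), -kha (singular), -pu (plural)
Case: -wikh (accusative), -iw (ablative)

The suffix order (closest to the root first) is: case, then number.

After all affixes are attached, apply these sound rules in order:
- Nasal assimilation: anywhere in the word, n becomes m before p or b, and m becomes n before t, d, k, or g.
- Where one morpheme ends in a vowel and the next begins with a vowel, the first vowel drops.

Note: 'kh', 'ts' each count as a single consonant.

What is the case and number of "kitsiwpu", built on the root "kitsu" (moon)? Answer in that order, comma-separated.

ablative, plural

Segment: kitsu-iw-pu.
case: -iw → ablative.
number: -pu → plural.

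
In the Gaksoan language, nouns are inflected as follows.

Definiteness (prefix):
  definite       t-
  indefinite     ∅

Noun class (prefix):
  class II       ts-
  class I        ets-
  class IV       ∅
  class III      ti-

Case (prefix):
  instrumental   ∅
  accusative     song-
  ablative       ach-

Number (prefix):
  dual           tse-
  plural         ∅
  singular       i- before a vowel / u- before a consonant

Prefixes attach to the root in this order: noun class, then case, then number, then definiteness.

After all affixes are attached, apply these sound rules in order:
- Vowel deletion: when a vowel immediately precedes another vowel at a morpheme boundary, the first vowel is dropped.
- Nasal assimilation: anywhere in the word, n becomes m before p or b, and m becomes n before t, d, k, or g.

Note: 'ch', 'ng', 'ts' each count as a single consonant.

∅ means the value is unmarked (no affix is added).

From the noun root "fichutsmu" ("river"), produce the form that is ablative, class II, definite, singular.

Attach noun class class II ts- → tsfichutsmu.
Attach case ablative ach- → achtsfichutsmu.
Attach number singular i- (before vowel 'a') → iachtsfichutsmu.
Attach definiteness definite t- → tiachtsfichutsmu.
Apply vowel deletion: tiachtsfichutsmu → tachtsfichutsmu.
Nasal assimilation: no change.

tachtsfichutsmu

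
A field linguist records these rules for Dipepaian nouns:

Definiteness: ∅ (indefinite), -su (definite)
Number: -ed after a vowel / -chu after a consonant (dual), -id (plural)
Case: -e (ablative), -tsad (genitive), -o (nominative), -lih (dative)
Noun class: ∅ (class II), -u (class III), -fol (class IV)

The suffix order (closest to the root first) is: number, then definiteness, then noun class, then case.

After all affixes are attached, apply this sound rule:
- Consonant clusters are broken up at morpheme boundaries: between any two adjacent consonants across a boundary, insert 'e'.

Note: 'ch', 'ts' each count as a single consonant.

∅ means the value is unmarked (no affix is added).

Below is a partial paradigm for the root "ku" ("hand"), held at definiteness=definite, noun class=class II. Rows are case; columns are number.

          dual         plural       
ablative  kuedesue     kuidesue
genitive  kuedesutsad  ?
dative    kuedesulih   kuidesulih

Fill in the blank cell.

kuidesutsad

Attach number plural -id → kuid.
Attach definiteness definite -su → kuidsu.
noun class = class II: zero marking, form stays kuidsu.
Attach case genitive -tsad → kuidsutsad.
Apply epenthesis: kuidsutsad → kuidesutsad.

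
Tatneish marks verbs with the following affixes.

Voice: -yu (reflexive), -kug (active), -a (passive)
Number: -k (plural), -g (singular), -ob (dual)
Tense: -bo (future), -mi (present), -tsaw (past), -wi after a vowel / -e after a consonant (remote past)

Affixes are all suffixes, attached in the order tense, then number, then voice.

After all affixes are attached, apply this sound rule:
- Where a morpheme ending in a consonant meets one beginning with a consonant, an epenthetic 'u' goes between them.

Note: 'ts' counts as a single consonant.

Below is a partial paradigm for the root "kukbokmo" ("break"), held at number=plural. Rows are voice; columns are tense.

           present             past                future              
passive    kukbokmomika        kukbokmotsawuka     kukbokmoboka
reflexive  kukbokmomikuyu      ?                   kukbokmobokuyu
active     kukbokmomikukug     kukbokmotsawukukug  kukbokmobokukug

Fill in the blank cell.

Attach tense past -tsaw → kukbokmotsaw.
Attach number plural -k → kukbokmotsawk.
Attach voice reflexive -yu → kukbokmotsawkyu.
Apply epenthesis: kukbokmotsawkyu → kukbokmotsawukuyu.

kukbokmotsawukuyu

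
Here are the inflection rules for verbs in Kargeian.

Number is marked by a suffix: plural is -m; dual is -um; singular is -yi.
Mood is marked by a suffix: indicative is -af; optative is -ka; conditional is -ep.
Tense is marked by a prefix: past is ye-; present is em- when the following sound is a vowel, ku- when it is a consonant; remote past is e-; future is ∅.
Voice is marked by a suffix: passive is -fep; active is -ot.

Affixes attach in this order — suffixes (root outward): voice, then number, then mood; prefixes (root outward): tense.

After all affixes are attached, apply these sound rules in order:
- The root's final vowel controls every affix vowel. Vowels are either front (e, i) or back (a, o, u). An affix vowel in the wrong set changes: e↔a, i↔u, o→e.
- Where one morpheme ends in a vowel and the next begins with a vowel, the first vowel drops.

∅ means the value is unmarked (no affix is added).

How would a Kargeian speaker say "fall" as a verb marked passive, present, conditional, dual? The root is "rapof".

kurapoffapumap

Attach voice passive -fep → rapoffep.
Attach tense present ku- (before consonant 'r') → kurapoffep.
Attach number dual -um → kurapoffepum.
Attach mood conditional -ep → kurapoffepumep.
Apply vowel harmony: kurapoffepumep → kurapoffapumap.
Vowel deletion: no change.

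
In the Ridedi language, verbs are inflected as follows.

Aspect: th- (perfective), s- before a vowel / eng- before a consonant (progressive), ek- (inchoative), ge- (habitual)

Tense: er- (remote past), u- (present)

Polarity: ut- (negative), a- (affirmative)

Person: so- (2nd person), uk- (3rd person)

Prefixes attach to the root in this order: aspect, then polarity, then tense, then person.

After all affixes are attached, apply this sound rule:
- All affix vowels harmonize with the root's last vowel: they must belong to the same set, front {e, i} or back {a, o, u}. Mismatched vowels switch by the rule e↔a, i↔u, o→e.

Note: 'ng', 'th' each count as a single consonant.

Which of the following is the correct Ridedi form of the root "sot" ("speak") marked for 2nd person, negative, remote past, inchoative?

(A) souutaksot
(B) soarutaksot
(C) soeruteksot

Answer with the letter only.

Attach aspect inchoative ek- → eksot.
Attach polarity negative ut- → uteksot.
Attach tense remote past er- → eruteksot.
Attach person 2nd person so- → soeruteksot.
Apply vowel harmony: soeruteksot → soarutaksot.
So the correct form is soarutaksot, option (B).
(C) soeruteksot is wrong: it fails to apply the sound rule(s).
(A) souutaksot is wrong: it uses present instead of remote past for tense.

B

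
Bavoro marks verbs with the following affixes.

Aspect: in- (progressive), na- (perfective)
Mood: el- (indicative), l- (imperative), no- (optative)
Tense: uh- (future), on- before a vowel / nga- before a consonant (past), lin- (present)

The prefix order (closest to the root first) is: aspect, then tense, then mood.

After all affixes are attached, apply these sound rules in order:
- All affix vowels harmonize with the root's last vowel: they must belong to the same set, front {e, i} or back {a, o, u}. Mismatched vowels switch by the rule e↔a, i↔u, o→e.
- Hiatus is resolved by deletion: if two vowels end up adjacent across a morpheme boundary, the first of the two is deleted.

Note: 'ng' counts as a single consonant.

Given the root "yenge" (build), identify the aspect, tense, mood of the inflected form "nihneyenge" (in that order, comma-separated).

perfective, future, optative

Segment: no-uh-na-yenge.
aspect: na- → perfective.
tense: uh- → future.
mood: no- → optative.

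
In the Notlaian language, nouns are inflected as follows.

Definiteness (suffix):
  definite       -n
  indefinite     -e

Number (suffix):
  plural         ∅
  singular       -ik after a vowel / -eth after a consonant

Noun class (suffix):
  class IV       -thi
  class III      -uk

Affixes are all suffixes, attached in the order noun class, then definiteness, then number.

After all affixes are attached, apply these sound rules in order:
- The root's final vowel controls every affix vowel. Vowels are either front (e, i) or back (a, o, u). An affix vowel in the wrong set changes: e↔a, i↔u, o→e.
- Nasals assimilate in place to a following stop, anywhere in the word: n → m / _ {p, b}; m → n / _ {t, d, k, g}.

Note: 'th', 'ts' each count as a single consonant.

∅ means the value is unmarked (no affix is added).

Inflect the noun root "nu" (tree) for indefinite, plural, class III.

Attach noun class class III -uk → nuuk.
Attach definiteness indefinite -e → nuuke.
number = plural: zero marking, form stays nuuke.
Apply vowel harmony: nuuke → nuuka.
Nasal assimilation: no change.

nuuka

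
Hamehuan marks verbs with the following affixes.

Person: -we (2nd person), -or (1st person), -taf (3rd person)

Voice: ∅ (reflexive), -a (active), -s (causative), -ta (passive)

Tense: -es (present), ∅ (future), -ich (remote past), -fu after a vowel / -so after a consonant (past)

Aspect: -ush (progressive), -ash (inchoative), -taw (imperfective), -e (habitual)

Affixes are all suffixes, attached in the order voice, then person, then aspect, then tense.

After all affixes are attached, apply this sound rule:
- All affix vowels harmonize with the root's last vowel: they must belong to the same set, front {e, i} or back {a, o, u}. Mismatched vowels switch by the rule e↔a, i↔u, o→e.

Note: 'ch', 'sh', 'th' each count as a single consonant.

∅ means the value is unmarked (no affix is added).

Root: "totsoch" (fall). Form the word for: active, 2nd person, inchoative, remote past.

Attach voice active -a → totsocha.
Attach person 2nd person -we → totsochawe.
Attach aspect inchoative -ash → totsochaweash.
Attach tense remote past -ich → totsochaweashich.
Apply vowel harmony: totsochaweashich → totsochawaashuch.

totsochawaashuch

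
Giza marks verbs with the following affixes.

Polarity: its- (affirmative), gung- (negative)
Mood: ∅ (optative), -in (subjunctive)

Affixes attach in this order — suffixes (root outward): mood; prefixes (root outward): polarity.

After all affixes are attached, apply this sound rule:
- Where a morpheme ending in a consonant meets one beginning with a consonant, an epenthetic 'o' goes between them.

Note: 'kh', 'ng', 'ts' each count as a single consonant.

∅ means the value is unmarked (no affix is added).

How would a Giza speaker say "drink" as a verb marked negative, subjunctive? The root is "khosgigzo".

gungokhosgigzoin

Attach polarity negative gung- → gungkhosgigzo.
Attach mood subjunctive -in → gungkhosgigzoin.
Apply epenthesis: gungkhosgigzoin → gungokhosgigzoin.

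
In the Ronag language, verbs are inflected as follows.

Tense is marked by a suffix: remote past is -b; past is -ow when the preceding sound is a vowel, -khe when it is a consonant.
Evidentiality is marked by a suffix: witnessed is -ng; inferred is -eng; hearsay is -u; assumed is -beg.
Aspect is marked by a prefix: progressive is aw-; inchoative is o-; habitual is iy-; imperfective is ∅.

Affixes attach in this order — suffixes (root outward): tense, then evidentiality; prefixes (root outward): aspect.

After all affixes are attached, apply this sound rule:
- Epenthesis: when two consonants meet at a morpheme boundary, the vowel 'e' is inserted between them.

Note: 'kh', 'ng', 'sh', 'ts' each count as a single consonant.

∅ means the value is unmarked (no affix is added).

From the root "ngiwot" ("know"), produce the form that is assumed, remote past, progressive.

awengiwotebebeg

Attach tense remote past -b → ngiwotb.
Attach aspect progressive aw- → awngiwotb.
Attach evidentiality assumed -beg → awngiwotbbeg.
Apply epenthesis: awngiwotbbeg → awengiwotebebeg.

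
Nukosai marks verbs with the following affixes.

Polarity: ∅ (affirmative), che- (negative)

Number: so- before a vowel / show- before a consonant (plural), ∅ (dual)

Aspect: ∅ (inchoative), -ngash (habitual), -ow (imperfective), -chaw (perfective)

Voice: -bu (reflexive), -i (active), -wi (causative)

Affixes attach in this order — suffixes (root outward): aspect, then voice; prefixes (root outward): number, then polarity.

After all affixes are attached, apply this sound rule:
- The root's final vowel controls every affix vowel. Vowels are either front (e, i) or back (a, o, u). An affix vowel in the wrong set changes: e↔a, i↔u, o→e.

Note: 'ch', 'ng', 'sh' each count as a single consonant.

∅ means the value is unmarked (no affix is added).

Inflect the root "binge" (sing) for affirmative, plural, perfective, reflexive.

Attach aspect perfective -chaw → bingechaw.
Attach number plural show- (before consonant 'b') → showbingechaw.
polarity = affirmative: zero marking, form stays showbingechaw.
Attach voice reflexive -bu → showbingechawbu.
Apply vowel harmony: showbingechawbu → shewbingechewbi.

shewbingechewbi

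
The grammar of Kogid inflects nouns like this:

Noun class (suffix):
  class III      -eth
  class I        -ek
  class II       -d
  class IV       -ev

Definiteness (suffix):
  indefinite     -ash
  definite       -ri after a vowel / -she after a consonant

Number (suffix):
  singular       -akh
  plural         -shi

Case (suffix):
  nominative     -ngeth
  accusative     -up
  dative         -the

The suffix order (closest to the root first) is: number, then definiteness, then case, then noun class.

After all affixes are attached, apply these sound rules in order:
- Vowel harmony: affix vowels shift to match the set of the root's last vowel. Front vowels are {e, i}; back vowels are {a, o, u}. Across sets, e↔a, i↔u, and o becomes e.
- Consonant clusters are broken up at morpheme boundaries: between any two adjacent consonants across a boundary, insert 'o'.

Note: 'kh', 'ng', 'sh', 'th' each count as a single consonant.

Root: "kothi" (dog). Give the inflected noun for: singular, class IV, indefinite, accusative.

Attach number singular -akh → kothiakh.
Attach definiteness indefinite -ash → kothiakhash.
Attach case accusative -up → kothiakhashup.
Attach noun class class IV -ev → kothiakhashupev.
Apply vowel harmony: kothiakhashupev → kothiekheshipev.
Epenthesis: no change.

kothiekheshipev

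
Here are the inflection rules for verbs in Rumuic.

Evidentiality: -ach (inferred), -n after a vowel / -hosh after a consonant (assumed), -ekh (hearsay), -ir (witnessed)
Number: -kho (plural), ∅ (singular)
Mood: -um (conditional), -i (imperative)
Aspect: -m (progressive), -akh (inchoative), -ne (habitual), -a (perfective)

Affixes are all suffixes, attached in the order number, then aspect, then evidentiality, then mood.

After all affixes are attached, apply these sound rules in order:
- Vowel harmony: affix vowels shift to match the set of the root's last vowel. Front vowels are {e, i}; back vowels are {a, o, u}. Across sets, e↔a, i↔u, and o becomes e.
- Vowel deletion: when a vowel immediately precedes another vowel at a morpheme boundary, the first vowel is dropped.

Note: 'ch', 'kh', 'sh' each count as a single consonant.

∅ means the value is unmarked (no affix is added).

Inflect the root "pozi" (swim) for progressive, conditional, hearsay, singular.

pozimekhim

number = singular: zero marking, form stays pozi.
Attach aspect progressive -m → pozim.
Attach evidentiality hearsay -ekh → pozimekh.
Attach mood conditional -um → pozimekhum.
Apply vowel harmony: pozimekhum → pozimekhim.
Vowel deletion: no change.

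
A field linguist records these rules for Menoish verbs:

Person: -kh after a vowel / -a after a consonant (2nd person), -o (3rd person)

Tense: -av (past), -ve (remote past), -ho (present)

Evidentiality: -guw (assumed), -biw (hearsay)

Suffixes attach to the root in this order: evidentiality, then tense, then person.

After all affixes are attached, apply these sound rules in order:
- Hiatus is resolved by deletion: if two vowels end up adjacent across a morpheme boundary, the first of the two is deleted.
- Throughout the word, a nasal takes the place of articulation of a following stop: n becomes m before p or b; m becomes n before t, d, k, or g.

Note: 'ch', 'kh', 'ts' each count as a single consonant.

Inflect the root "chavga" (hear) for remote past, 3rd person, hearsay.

chavgabiwvo

Attach evidentiality hearsay -biw → chavgabiw.
Attach tense remote past -ve → chavgabiwve.
Attach person 3rd person -o → chavgabiwveo.
Apply vowel deletion: chavgabiwveo → chavgabiwvo.
Nasal assimilation: no change.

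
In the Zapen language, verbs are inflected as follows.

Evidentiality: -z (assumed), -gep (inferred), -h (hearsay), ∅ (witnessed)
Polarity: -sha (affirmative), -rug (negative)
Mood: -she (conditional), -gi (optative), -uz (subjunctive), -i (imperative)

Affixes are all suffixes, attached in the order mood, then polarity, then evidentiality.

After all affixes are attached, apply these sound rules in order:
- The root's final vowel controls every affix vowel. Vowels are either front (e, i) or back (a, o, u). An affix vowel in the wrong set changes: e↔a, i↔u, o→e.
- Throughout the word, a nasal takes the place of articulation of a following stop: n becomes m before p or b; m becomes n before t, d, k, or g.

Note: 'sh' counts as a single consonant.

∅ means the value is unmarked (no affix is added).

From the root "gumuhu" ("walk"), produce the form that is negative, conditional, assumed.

Attach mood conditional -she → gumuhushe.
Attach polarity negative -rug → gumuhusherug.
Attach evidentiality assumed -z → gumuhusherugz.
Apply vowel harmony: gumuhusherugz → gumuhusharugz.
Nasal assimilation: no change.

gumuhusharugz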